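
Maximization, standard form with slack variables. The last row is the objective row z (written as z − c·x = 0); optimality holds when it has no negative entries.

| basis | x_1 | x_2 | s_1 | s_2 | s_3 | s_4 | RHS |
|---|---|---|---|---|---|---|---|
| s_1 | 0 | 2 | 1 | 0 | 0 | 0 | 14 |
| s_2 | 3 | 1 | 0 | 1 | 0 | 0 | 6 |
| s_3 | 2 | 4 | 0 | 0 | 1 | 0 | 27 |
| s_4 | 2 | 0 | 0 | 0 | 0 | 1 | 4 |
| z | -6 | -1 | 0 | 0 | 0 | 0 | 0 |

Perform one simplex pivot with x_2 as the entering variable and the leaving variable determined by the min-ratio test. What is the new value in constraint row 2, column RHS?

6

Ratio test on column x_2 — row 1: 14/2 = 7; row 2: 6/1 = 6; row 3: 27/4 = 27/4; row 4: entry 0 ≤ 0. Minimum is 6 at row 2 (s_2 leaves); pivot element 1.
Divide row 2 by 1; eliminate column x_2 from the other rows.
In the new row 2, the RHS entry is the old entry divided by the pivot: 6/1 = 6.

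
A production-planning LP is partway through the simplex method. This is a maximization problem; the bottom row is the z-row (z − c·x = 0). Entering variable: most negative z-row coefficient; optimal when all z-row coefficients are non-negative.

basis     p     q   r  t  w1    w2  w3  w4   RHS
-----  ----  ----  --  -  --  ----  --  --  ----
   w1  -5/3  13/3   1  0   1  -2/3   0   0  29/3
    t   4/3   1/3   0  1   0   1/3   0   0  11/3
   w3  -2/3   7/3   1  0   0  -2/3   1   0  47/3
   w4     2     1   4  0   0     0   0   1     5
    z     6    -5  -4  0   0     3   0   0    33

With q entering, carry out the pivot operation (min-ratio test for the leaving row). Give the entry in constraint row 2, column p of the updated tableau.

Ratio test on column q — row 1: (29/3)/(13/3) = 29/13; row 2: (11/3)/(1/3) = 11; row 3: (47/3)/(7/3) = 47/7; row 4: 5/1 = 5. Minimum is 29/13 at row 1 (w1 leaves); pivot element 13/3.
Divide row 1 by 13/3; eliminate column q from the other rows.
Row 2 update in column p: 4/3 − (1/3)·(-5/13) = 19/13.

19/13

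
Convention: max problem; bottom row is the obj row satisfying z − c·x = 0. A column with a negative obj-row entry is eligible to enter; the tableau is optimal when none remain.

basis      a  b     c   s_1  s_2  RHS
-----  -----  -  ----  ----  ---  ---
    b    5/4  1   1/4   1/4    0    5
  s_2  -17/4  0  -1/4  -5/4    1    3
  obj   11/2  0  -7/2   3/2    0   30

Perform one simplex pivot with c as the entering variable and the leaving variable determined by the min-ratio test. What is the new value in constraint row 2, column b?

1

Ratio test on column c — row 1: 5/(1/4) = 20; row 2: entry -1/4 ≤ 0. Minimum is 20 at row 1 (b leaves); pivot element 1/4.
Divide row 1 by 1/4; eliminate column c from the other rows.
Row 2 update in column b: 0 − (-1/4)·4 = 1.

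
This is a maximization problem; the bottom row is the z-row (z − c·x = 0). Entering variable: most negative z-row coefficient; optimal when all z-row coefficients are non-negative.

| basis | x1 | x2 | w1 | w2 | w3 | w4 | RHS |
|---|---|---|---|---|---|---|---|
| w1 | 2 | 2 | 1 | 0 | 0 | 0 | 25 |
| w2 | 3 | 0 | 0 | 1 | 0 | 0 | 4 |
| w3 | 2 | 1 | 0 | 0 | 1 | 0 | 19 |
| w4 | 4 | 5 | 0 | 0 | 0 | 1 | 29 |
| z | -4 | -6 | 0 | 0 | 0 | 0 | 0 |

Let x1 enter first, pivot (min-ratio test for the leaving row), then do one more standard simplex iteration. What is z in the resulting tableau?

506/15

Ratio test on column x1 — row 1: 25/2 = 25/2; row 2: 4/3 = 4/3; row 3: 19/2 = 19/2; row 4: 29/4 = 29/4. Minimum is 4/3 at row 2 (w2 leaves); pivot element 3.
Pivot on row 2; the z-row RHS becomes 0 − (-4)·(4/3) = 16/3.
Next entering variable (most negative z-row entry -6): x2.
Ratio test on column x2 — row 1: (67/3)/2 = 67/6; row 2: entry 0 ≤ 0; row 3: (49/3)/1 = 49/3; row 4: (71/3)/5 = 71/15. Minimum is 71/15 at row 4 (w4 leaves); pivot element 5.
After the second pivot the z-row RHS is 16/3 − (-6)·(71/15) = 506/15.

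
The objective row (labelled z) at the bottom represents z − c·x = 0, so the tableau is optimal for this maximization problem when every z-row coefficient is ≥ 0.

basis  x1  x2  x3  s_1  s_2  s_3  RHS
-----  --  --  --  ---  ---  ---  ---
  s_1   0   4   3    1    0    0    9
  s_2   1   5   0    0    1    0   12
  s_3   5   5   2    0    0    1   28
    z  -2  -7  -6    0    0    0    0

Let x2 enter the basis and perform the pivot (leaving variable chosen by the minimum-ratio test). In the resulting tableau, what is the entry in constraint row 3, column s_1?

-5/4

Ratio test on column x2 — row 1: 9/4 = 9/4; row 2: 12/5 = 12/5; row 3: 28/5 = 28/5. Minimum is 9/4 at row 1 (s_1 leaves); pivot element 4.
Divide row 1 by 4; eliminate column x2 from the other rows.
Row 3 update in column s_1: 0 − 5·(1/4) = -5/4.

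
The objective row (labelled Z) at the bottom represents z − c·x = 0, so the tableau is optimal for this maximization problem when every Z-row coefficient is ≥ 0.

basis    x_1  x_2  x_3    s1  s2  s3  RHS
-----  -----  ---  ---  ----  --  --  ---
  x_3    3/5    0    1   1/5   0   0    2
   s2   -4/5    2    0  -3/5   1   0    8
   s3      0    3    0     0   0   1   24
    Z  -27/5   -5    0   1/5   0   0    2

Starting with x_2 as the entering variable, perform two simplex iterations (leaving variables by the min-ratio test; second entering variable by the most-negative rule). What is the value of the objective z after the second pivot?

Ratio test on column x_2 — row 1: entry 0 ≤ 0; row 2: 8/2 = 4; row 3: 24/3 = 8. Minimum is 4 at row 2 (s2 leaves); pivot element 2.
Pivot on row 2; the Z-row RHS becomes 2 − (-5)·4 = 22.
Next entering variable (most negative Z-row entry -37/5): x_1.
Ratio test on column x_1 — row 1: 2/(3/5) = 10/3; row 2: entry -2/5 ≤ 0; row 3: 12/(6/5) = 10. Minimum is 10/3 at row 1 (x_3 leaves); pivot element 3/5.
After the second pivot the Z-row RHS is 22 − (-37/5)·(10/3) = 140/3.

140/3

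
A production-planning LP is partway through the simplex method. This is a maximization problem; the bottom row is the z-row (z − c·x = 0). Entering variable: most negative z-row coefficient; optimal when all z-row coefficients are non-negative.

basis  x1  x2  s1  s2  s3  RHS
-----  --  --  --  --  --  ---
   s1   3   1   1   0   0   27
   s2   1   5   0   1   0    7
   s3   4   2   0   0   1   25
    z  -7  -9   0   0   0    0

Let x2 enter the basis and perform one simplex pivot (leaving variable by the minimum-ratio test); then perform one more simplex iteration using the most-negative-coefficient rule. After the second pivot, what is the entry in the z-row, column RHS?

134/3

Ratio test on column x2 — row 1: 27/1 = 27; row 2: 7/5 = 7/5; row 3: 25/2 = 25/2. Minimum is 7/5 at row 2 (s2 leaves); pivot element 5.
Divide row 2 by 5; eliminate column x2 from the other rows.
Second iteration: most negative z-row entry is -26/5 in column x1, so x1 enters.
Ratio test on column x1 — row 1: (128/5)/(14/5) = 64/7; row 2: (7/5)/(1/5) = 7; row 3: (111/5)/(18/5) = 37/6. Minimum is 37/6 at row 3 (s3 leaves); pivot element 18/5.
Divide row 3 by 18/5; eliminate column x1 from the other rows.
After both pivots, the entry at the z-row, column RHS is 134/3.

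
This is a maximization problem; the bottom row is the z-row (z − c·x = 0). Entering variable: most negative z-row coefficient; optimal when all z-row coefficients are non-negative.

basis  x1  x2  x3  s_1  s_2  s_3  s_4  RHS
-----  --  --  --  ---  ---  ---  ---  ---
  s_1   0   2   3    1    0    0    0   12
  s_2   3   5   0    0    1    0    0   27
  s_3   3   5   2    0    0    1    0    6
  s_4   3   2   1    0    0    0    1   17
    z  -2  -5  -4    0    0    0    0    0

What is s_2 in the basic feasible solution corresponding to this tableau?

s_2 is basic (row 2); its value is the RHS of that row, 27.

27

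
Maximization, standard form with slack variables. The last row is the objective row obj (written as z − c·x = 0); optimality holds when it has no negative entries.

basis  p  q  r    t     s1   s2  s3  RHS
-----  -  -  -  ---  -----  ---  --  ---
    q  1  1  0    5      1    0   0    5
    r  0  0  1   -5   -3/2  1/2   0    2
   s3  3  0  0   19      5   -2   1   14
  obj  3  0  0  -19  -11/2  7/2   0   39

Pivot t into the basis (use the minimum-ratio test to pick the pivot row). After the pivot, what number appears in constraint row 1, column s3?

-5/19

Ratio test on column t — row 1: 5/5 = 1; row 2: entry -5 ≤ 0; row 3: 14/19 = 14/19. Minimum is 14/19 at row 3 (s3 leaves); pivot element 19.
Divide row 3 by 19; eliminate column t from the other rows.
Row 1 update in column s3: 0 − 5·(1/19) = -5/19.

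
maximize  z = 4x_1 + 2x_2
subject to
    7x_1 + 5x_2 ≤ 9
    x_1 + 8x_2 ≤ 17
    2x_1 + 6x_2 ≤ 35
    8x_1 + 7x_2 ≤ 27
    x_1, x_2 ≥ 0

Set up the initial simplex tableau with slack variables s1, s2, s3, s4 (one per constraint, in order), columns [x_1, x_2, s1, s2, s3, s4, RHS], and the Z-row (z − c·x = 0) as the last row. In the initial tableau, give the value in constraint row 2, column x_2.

Constraint 2 has coefficient 8 on x_2.

8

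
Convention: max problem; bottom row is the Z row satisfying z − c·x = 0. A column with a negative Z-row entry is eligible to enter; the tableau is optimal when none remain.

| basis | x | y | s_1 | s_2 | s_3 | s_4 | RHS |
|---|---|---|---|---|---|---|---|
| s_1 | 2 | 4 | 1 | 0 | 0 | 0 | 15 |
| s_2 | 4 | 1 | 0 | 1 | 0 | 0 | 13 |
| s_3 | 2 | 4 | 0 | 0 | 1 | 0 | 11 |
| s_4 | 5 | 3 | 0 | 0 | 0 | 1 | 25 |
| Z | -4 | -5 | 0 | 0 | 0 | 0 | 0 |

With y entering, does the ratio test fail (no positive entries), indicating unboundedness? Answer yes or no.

Column y has positive entries in row(s) 1, 2, 3, 4, so the ratio test bounds it — not unbounded.

no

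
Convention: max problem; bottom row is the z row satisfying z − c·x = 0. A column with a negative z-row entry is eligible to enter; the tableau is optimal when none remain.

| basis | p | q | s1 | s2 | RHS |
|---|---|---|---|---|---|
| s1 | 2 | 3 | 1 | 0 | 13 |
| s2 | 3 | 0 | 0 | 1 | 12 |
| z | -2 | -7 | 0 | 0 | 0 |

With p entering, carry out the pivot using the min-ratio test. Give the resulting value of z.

Ratio test on column p — row 1: 13/2 = 13/2; row 2: 12/3 = 4. Minimum is 4 at row 2 (s2 leaves); pivot element 3.
Pivot on row 2; the z-row RHS becomes 0 − (-2)·4 = 8.

8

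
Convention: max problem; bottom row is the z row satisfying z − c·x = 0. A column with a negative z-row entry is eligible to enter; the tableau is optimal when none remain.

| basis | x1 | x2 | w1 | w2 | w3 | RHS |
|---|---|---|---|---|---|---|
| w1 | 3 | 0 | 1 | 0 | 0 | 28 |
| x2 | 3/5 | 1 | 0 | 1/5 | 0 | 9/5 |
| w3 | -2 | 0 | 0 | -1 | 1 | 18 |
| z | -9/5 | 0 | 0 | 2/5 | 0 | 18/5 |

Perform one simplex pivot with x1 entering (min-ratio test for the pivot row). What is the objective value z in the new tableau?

9

Ratio test on column x1 — row 1: 28/3 = 28/3; row 2: (9/5)/(3/5) = 3; row 3: entry -2 ≤ 0. Minimum is 3 at row 2 (x2 leaves); pivot element 3/5.
Pivot on row 2; the z-row RHS becomes 18/5 − (-9/5)·3 = 9.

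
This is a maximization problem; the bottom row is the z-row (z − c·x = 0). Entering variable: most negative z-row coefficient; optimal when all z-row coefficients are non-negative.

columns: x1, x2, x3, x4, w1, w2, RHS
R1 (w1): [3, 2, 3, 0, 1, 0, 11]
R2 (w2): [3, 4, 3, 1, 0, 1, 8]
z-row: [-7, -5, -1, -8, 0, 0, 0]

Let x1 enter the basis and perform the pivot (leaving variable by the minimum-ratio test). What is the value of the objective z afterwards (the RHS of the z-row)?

Ratio test on column x1 — row 1: 11/3 = 11/3; row 2: 8/3 = 8/3. Minimum is 8/3 at row 2 (w2 leaves); pivot element 3.
Pivot on row 2; the z-row RHS becomes 0 − (-7)·(8/3) = 56/3.

56/3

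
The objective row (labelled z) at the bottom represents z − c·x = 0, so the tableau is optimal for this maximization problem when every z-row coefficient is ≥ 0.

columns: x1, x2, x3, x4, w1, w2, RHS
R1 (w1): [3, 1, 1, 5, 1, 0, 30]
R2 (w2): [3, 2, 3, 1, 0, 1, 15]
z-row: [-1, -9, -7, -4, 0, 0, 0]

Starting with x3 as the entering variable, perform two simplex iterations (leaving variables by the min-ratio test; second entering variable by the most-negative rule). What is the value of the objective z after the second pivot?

135/2

Ratio test on column x3 — row 1: 30/1 = 30; row 2: 15/3 = 5. Minimum is 5 at row 2 (w2 leaves); pivot element 3.
Pivot on row 2; the z-row RHS becomes 0 − (-7)·5 = 35.
Next entering variable (most negative z-row entry -13/3): x2.
Ratio test on column x2 — row 1: 25/(1/3) = 75; row 2: 5/(2/3) = 15/2. Minimum is 15/2 at row 2 (x3 leaves); pivot element 2/3.
After the second pivot the z-row RHS is 35 − (-13/3)·(15/2) = 135/2.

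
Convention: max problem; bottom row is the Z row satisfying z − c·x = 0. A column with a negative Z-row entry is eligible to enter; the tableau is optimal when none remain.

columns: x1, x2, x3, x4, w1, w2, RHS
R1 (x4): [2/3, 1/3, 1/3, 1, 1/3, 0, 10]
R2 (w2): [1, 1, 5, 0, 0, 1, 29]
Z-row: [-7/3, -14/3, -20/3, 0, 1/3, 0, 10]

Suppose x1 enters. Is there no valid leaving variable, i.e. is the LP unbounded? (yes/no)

Column x1 has positive entries in row(s) 1, 2, so the ratio test bounds it — not unbounded.

no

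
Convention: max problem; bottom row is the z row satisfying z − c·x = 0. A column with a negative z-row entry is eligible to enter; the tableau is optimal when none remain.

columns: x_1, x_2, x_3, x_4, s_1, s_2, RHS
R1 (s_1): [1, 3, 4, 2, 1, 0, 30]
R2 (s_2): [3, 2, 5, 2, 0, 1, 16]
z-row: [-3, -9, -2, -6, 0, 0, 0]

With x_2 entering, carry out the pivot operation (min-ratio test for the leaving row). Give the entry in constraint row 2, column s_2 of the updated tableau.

Ratio test on column x_2 — row 1: 30/3 = 10; row 2: 16/2 = 8. Minimum is 8 at row 2 (s_2 leaves); pivot element 2.
Divide row 2 by 2; eliminate column x_2 from the other rows.
In the new row 2, the s_2 entry is the old entry divided by the pivot: 1/2 = 1/2.

1/2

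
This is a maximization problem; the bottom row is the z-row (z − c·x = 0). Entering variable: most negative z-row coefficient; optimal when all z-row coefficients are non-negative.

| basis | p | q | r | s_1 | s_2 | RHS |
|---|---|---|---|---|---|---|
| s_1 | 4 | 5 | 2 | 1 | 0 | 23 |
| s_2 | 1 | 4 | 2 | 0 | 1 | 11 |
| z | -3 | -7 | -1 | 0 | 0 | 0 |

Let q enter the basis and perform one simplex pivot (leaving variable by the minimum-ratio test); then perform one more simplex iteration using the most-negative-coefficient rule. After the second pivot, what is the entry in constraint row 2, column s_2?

Ratio test on column q — row 1: 23/5 = 23/5; row 2: 11/4 = 11/4. Minimum is 11/4 at row 2 (s_2 leaves); pivot element 4.
Divide row 2 by 4; eliminate column q from the other rows.
Second iteration: most negative z-row entry is -5/4 in column p, so p enters.
Ratio test on column p — row 1: (37/4)/(11/4) = 37/11; row 2: (11/4)/(1/4) = 11. Minimum is 37/11 at row 1 (s_1 leaves); pivot element 11/4.
Divide row 1 by 11/4; eliminate column p from the other rows.
After both pivots, the entry at constraint row 2, column s_2 is 4/11.

4/11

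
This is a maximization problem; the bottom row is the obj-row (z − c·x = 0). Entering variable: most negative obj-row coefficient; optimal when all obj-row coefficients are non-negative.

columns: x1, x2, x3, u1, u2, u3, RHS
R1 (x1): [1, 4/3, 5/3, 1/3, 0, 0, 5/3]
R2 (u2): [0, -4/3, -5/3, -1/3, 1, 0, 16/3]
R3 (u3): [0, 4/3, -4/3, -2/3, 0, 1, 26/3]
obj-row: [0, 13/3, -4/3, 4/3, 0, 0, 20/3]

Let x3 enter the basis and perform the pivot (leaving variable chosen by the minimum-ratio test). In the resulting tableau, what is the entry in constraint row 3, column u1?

Ratio test on column x3 — row 1: (5/3)/(5/3) = 1; row 2: entry -5/3 ≤ 0; row 3: entry -4/3 ≤ 0. Minimum is 1 at row 1 (x1 leaves); pivot element 5/3.
Divide row 1 by 5/3; eliminate column x3 from the other rows.
Row 3 update in column u1: -2/3 − (-4/3)·(1/5) = -2/5.

-2/5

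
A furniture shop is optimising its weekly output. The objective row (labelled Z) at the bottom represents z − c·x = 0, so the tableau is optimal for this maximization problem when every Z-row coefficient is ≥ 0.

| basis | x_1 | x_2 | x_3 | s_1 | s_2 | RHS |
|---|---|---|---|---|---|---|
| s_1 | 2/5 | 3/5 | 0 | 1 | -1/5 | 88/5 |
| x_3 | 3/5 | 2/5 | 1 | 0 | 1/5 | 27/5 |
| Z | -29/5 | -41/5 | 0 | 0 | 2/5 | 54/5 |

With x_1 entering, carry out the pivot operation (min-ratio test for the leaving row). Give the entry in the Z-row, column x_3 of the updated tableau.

29/3

Ratio test on column x_1 — row 1: (88/5)/(2/5) = 44; row 2: (27/5)/(3/5) = 9. Minimum is 9 at row 2 (x_3 leaves); pivot element 3/5.
Divide row 2 by 3/5; eliminate column x_1 from the other rows.
Z-row update in column x_3: 0 − (-29/5)·(5/3) = 29/3.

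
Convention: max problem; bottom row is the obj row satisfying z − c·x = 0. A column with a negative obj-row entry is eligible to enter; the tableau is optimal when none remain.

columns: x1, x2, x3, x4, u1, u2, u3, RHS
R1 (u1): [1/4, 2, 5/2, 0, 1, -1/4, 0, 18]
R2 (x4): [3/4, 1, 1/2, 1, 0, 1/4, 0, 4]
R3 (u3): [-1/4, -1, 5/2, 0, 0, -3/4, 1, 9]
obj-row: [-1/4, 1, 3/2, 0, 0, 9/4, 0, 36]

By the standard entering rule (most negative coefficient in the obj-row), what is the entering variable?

x1

Negative obj-row entries: x1: -1/4.
The most negative is -1/4 in column x1, so x1 enters.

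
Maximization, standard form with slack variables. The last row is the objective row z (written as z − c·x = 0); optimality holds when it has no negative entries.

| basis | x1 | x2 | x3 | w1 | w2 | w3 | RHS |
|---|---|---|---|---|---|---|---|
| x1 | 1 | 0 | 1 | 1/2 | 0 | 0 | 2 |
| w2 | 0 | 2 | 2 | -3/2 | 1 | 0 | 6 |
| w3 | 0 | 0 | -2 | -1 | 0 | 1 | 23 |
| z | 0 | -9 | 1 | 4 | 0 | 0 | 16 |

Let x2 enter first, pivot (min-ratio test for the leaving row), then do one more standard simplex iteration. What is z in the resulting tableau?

54

Ratio test on column x2 — row 1: entry 0 ≤ 0; row 2: 6/2 = 3; row 3: entry 0 ≤ 0. Minimum is 3 at row 2 (w2 leaves); pivot element 2.
Pivot on row 2; the z-row RHS becomes 16 − (-9)·3 = 43.
Next entering variable (most negative z-row entry -11/4): w1.
Ratio test on column w1 — row 1: 2/(1/2) = 4; row 2: entry -3/4 ≤ 0; row 3: entry -1 ≤ 0. Minimum is 4 at row 1 (x1 leaves); pivot element 1/2.
After the second pivot the z-row RHS is 43 − (-11/4)·4 = 54.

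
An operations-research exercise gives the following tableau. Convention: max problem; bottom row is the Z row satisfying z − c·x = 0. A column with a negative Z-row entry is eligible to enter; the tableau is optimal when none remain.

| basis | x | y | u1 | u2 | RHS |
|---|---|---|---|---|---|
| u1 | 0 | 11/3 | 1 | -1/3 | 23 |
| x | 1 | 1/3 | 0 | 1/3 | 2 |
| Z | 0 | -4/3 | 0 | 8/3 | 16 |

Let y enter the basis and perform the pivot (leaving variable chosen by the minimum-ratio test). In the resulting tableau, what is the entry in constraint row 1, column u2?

-4

Ratio test on column y — row 1: 23/(11/3) = 69/11; row 2: 2/(1/3) = 6. Minimum is 6 at row 2 (x leaves); pivot element 1/3.
Divide row 2 by 1/3; eliminate column y from the other rows.
Row 1 update in column u2: -1/3 − (11/3)·1 = -4.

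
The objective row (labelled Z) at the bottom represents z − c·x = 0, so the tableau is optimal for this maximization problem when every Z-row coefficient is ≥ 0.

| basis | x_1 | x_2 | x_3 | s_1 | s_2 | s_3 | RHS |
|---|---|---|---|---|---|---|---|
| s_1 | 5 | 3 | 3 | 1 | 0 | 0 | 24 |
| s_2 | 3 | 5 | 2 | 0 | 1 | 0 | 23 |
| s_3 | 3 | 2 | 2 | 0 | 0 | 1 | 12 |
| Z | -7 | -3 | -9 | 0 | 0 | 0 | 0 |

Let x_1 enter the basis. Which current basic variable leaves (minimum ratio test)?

Column x_1 entries and ratios — s_1: 24/5 = 24/5; s_2: 23/3 = 23/3; s_3: 12/3 = 4.
Smallest ratio is 4 in the row of s_3, so s_3 leaves.

s_3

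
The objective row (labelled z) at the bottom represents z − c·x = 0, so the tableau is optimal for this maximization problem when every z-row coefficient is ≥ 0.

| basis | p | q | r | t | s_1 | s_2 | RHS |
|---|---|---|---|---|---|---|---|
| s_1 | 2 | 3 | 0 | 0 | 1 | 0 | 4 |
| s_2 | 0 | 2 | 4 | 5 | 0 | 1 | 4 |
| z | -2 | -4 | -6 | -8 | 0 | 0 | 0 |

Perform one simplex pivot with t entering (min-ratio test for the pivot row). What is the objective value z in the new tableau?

32/5

Ratio test on column t — row 1: entry 0 ≤ 0; row 2: 4/5 = 4/5. Minimum is 4/5 at row 2 (s_2 leaves); pivot element 5.
Pivot on row 2; the z-row RHS becomes 0 − (-8)·(4/5) = 32/5.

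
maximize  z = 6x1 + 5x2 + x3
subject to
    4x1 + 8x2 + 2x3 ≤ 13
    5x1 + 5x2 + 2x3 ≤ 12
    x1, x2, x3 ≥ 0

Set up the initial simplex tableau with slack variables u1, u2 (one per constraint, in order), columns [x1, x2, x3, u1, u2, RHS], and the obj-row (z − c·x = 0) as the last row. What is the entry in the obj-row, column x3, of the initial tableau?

The obj-row carries the negated objective coefficients: the x3 entry is -1.

-1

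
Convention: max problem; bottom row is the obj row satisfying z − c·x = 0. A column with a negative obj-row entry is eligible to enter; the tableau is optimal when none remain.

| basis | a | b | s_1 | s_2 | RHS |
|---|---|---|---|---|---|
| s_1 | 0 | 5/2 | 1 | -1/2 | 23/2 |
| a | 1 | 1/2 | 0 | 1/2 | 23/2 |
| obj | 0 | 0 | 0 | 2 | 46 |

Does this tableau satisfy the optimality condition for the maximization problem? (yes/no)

yes

Every obj-row coefficient is ≥ 0, so the tableau is optimal.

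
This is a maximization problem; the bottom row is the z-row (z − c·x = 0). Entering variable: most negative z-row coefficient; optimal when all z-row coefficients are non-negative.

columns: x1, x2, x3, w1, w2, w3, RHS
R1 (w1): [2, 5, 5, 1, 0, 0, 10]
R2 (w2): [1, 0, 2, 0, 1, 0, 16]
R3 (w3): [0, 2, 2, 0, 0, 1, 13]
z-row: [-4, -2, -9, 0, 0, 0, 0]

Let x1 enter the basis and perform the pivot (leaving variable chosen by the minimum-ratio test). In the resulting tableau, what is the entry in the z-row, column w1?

2

Ratio test on column x1 — row 1: 10/2 = 5; row 2: 16/1 = 16; row 3: entry 0 ≤ 0. Minimum is 5 at row 1 (w1 leaves); pivot element 2.
Divide row 1 by 2; eliminate column x1 from the other rows.
z-row update in column w1: 0 − (-4)·(1/2) = 2.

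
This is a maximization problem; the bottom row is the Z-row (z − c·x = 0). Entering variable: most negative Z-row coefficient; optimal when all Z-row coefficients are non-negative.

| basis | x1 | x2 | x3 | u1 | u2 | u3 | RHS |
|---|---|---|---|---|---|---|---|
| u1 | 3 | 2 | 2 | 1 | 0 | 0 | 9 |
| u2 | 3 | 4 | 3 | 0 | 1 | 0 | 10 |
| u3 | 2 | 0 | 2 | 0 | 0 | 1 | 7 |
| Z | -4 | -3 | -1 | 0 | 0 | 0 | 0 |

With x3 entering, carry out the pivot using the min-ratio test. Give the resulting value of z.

10/3

Ratio test on column x3 — row 1: 9/2 = 9/2; row 2: 10/3 = 10/3; row 3: 7/2 = 7/2. Minimum is 10/3 at row 2 (u2 leaves); pivot element 3.
Pivot on row 2; the Z-row RHS becomes 0 − (-1)·(10/3) = 10/3.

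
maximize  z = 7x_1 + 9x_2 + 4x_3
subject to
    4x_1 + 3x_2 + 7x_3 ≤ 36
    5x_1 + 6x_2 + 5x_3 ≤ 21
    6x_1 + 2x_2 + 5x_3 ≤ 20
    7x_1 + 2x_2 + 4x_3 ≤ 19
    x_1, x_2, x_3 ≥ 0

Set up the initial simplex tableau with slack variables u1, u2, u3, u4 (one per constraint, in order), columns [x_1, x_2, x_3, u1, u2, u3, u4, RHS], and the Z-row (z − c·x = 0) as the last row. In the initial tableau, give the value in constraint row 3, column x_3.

5

Constraint 3 has coefficient 5 on x_3.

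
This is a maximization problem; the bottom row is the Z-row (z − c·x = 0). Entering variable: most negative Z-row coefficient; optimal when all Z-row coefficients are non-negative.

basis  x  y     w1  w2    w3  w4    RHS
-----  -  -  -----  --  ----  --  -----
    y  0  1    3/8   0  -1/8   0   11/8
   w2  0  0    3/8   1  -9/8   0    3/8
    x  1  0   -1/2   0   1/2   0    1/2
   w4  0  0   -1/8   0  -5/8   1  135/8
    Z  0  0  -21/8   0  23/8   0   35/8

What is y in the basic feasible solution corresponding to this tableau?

11/8

y is basic (row 1); its value is the RHS of that row, 11/8.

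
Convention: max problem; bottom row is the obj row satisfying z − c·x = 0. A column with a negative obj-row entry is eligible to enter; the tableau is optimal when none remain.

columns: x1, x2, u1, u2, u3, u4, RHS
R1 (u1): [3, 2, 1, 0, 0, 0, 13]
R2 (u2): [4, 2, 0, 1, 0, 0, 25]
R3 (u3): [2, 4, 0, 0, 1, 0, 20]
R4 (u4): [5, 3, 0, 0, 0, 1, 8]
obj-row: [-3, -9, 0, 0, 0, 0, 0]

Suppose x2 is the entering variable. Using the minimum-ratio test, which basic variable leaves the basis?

u4

Column x2 entries and ratios — u1: 13/2 = 13/2; u2: 25/2 = 25/2; u3: 20/4 = 5; u4: 8/3 = 8/3.
Smallest ratio is 8/3 in the row of u4, so u4 leaves.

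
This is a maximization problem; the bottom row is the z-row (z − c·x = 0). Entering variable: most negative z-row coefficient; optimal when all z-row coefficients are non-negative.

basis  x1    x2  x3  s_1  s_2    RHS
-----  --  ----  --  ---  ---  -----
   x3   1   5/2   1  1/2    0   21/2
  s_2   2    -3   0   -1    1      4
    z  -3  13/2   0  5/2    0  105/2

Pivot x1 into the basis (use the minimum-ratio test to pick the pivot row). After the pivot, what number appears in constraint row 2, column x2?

-3/2

Ratio test on column x1 — row 1: (21/2)/1 = 21/2; row 2: 4/2 = 2. Minimum is 2 at row 2 (s_2 leaves); pivot element 2.
Divide row 2 by 2; eliminate column x1 from the other rows.
In the new row 2, the x2 entry is the old entry divided by the pivot: (-3)/2 = -3/2.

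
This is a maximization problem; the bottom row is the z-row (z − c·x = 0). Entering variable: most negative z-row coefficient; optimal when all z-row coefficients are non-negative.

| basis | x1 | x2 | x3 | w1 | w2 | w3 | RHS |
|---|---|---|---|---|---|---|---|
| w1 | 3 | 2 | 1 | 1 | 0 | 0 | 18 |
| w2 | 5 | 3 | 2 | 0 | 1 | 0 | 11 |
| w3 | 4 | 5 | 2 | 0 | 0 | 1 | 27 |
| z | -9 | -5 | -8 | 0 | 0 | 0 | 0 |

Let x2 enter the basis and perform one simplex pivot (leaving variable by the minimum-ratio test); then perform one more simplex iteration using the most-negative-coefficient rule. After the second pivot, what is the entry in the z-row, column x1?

11

Ratio test on column x2 — row 1: 18/2 = 9; row 2: 11/3 = 11/3; row 3: 27/5 = 27/5. Minimum is 11/3 at row 2 (w2 leaves); pivot element 3.
Divide row 2 by 3; eliminate column x2 from the other rows.
Second iteration: most negative z-row entry is -14/3 in column x3, so x3 enters.
Ratio test on column x3 — row 1: entry -1/3 ≤ 0; row 2: (11/3)/(2/3) = 11/2; row 3: entry -4/3 ≤ 0. Minimum is 11/2 at row 2 (x2 leaves); pivot element 2/3.
Divide row 2 by 2/3; eliminate column x3 from the other rows.
After both pivots, the entry at the z-row, column x1 is 11.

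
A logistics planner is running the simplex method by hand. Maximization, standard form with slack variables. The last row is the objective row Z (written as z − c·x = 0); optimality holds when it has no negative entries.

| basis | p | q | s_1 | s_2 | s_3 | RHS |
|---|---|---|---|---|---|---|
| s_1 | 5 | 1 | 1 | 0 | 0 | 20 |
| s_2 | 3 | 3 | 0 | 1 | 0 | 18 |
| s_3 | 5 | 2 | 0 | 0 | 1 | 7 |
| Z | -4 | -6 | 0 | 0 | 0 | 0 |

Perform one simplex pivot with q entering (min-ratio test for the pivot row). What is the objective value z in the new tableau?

Ratio test on column q — row 1: 20/1 = 20; row 2: 18/3 = 6; row 3: 7/2 = 7/2. Minimum is 7/2 at row 3 (s_3 leaves); pivot element 2.
Pivot on row 3; the Z-row RHS becomes 0 − (-6)·(7/2) = 21.

21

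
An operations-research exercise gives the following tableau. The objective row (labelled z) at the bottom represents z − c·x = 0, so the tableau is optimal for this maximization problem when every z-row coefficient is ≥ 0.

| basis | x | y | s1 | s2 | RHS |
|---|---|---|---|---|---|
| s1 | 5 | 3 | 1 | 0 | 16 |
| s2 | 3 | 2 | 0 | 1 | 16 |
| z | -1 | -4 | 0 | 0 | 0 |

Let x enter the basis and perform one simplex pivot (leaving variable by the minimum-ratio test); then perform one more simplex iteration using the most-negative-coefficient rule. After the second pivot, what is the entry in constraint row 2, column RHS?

Ratio test on column x — row 1: 16/5 = 16/5; row 2: 16/3 = 16/3. Minimum is 16/5 at row 1 (s1 leaves); pivot element 5.
Divide row 1 by 5; eliminate column x from the other rows.
Second iteration: most negative z-row entry is -17/5 in column y, so y enters.
Ratio test on column y — row 1: (16/5)/(3/5) = 16/3; row 2: (32/5)/(1/5) = 32. Minimum is 16/3 at row 1 (x leaves); pivot element 3/5.
Divide row 1 by 3/5; eliminate column y from the other rows.
After both pivots, the entry at constraint row 2, column RHS is 16/3.

16/3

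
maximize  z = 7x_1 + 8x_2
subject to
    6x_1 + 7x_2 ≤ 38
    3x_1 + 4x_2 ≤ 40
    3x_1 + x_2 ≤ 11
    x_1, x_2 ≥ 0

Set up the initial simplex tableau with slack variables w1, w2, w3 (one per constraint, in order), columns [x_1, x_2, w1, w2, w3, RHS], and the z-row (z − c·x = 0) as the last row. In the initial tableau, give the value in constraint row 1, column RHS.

38

The RHS of constraint 1 is b_1 = 38.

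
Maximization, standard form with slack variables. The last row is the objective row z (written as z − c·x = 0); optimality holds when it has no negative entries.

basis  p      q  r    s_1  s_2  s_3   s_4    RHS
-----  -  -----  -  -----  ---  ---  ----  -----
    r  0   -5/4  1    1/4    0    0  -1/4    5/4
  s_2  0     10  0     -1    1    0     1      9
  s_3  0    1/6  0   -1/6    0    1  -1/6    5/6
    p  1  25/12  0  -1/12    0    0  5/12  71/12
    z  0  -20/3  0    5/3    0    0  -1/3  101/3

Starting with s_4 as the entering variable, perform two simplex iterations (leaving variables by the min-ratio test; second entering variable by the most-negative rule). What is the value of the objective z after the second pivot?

Ratio test on column s_4 — row 1: entry -1/4 ≤ 0; row 2: 9/1 = 9; row 3: entry -1/6 ≤ 0; row 4: (71/12)/(5/12) = 71/5. Minimum is 9 at row 2 (s_2 leaves); pivot element 1.
Pivot on row 2; the z-row RHS becomes 101/3 − (-1/3)·9 = 110/3.
Next entering variable (most negative z-row entry -10/3): q.
Ratio test on column q — row 1: (7/2)/(5/4) = 14/5; row 2: 9/10 = 9/10; row 3: (7/3)/(11/6) = 14/11; row 4: entry -25/12 ≤ 0. Minimum is 9/10 at row 2 (s_4 leaves); pivot element 10.
After the second pivot the z-row RHS is 110/3 − (-10/3)·(9/10) = 119/3.

119/3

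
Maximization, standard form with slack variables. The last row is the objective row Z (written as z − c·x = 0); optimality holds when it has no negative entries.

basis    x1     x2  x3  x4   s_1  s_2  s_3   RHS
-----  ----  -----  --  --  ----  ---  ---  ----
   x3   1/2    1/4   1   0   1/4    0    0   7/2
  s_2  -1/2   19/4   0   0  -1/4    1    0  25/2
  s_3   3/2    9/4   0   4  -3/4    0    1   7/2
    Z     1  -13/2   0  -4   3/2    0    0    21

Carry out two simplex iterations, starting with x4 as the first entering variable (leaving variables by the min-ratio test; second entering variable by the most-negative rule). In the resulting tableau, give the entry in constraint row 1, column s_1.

Ratio test on column x4 — row 1: entry 0 ≤ 0; row 2: entry 0 ≤ 0; row 3: (7/2)/4 = 7/8. Minimum is 7/8 at row 3 (s_3 leaves); pivot element 4.
Divide row 3 by 4; eliminate column x4 from the other rows.
Second iteration: most negative Z-row entry is -17/4 in column x2, so x2 enters.
Ratio test on column x2 — row 1: (7/2)/(1/4) = 14; row 2: (25/2)/(19/4) = 50/19; row 3: (7/8)/(9/16) = 14/9. Minimum is 14/9 at row 3 (x4 leaves); pivot element 9/16.
Divide row 3 by 9/16; eliminate column x2 from the other rows.
After both pivots, the entry at constraint row 1, column s_1 is 1/3.

1/3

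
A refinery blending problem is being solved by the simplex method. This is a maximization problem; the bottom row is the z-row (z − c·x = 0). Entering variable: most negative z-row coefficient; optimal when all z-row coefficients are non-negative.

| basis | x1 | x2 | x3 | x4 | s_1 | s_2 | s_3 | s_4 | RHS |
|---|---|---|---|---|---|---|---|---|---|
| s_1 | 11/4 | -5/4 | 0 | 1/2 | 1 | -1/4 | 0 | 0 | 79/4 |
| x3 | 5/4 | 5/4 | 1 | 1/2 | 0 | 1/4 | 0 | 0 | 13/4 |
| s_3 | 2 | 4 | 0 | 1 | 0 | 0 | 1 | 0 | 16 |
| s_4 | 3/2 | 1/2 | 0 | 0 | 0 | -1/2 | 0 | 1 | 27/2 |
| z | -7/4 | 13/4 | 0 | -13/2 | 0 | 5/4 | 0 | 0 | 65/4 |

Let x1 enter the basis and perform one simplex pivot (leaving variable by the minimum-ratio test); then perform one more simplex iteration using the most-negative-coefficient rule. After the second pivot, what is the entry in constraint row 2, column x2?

Ratio test on column x1 — row 1: (79/4)/(11/4) = 79/11; row 2: (13/4)/(5/4) = 13/5; row 3: 16/2 = 8; row 4: (27/2)/(3/2) = 9. Minimum is 13/5 at row 2 (x3 leaves); pivot element 5/4.
Divide row 2 by 5/4; eliminate column x1 from the other rows.
Second iteration: most negative z-row entry is -29/5 in column x4, so x4 enters.
Ratio test on column x4 — row 1: entry -3/5 ≤ 0; row 2: (13/5)/(2/5) = 13/2; row 3: (54/5)/(1/5) = 54; row 4: entry -3/5 ≤ 0. Minimum is 13/2 at row 2 (x1 leaves); pivot element 2/5.
Divide row 2 by 2/5; eliminate column x4 from the other rows.
After both pivots, the entry at constraint row 2, column x2 is 5/2.

5/2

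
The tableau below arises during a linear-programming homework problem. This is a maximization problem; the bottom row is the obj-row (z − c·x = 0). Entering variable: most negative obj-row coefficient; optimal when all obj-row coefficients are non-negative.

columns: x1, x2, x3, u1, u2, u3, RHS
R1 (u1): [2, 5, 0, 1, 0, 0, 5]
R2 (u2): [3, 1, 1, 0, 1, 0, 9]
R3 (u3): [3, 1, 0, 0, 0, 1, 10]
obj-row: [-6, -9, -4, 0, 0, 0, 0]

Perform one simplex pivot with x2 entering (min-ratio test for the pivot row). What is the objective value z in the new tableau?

Ratio test on column x2 — row 1: 5/5 = 1; row 2: 9/1 = 9; row 3: 10/1 = 10. Minimum is 1 at row 1 (u1 leaves); pivot element 5.
Pivot on row 1; the obj-row RHS becomes 0 − (-9)·1 = 9.

9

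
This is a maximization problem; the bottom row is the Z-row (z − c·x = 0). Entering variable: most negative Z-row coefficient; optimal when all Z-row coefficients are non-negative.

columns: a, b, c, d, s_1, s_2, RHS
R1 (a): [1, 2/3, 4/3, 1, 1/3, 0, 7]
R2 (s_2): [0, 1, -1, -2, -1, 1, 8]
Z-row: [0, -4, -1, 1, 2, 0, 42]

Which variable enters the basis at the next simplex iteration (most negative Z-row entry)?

Negative Z-row entries: b: -4, c: -1.
The most negative is -4 in column b, so b enters.

b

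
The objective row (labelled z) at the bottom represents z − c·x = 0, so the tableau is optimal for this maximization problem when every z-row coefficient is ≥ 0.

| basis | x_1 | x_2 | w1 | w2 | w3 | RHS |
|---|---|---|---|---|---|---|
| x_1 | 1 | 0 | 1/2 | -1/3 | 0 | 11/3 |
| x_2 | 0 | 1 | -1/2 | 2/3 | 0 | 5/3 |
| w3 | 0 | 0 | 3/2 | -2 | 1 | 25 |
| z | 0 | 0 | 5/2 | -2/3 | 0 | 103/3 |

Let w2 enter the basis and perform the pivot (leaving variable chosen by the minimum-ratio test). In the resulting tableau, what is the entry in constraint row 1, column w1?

1/4

Ratio test on column w2 — row 1: entry -1/3 ≤ 0; row 2: (5/3)/(2/3) = 5/2; row 3: entry -2 ≤ 0. Minimum is 5/2 at row 2 (x_2 leaves); pivot element 2/3.
Divide row 2 by 2/3; eliminate column w2 from the other rows.
Row 1 update in column w1: 1/2 − (-1/3)·(-3/4) = 1/4.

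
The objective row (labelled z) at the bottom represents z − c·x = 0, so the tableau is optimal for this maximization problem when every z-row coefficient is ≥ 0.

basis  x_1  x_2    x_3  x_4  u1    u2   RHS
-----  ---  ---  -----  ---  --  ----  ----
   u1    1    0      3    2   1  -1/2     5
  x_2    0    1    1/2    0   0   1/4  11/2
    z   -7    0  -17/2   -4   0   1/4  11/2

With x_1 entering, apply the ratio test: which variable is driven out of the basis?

Column x_1 entries and ratios — u1: 5/1 = 5; x_2: 0 ≤ 0, skip.
Smallest ratio is 5 in the row of u1, so u1 leaves.

u1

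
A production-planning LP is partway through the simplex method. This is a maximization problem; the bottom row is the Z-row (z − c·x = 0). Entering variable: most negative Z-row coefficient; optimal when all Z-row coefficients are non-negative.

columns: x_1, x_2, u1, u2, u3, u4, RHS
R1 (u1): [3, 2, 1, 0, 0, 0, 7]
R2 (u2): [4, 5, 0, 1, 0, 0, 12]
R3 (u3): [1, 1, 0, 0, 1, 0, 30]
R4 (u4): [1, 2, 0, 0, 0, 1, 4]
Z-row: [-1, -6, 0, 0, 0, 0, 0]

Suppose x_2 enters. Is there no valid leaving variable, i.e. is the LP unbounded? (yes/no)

no

Column x_2 has positive entries in row(s) 1, 2, 3, 4, so the ratio test bounds it — not unbounded.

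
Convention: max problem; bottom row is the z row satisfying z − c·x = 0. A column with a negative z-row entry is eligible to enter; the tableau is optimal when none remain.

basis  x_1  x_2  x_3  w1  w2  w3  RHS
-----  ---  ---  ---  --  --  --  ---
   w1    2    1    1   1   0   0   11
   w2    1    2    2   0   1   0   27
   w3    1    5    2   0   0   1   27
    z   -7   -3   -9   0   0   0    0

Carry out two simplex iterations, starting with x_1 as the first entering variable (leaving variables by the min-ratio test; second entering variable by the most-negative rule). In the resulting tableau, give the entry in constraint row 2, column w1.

-2

Ratio test on column x_1 — row 1: 11/2 = 11/2; row 2: 27/1 = 27; row 3: 27/1 = 27. Minimum is 11/2 at row 1 (w1 leaves); pivot element 2.
Divide row 1 by 2; eliminate column x_1 from the other rows.
Second iteration: most negative z-row entry is -11/2 in column x_3, so x_3 enters.
Ratio test on column x_3 — row 1: (11/2)/(1/2) = 11; row 2: (43/2)/(3/2) = 43/3; row 3: (43/2)/(3/2) = 43/3. Minimum is 11 at row 1 (x_1 leaves); pivot element 1/2.
Divide row 1 by 1/2; eliminate column x_3 from the other rows.
After both pivots, the entry at constraint row 2, column w1 is -2.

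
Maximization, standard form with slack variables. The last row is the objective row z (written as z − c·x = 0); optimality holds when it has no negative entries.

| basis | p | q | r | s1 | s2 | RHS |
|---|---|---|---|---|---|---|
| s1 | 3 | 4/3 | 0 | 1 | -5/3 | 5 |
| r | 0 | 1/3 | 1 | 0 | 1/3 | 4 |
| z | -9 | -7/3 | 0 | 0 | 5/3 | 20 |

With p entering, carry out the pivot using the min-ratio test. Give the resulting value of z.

35

Ratio test on column p — row 1: 5/3 = 5/3; row 2: entry 0 ≤ 0. Minimum is 5/3 at row 1 (s1 leaves); pivot element 3.
Pivot on row 1; the z-row RHS becomes 20 − (-9)·(5/3) = 35.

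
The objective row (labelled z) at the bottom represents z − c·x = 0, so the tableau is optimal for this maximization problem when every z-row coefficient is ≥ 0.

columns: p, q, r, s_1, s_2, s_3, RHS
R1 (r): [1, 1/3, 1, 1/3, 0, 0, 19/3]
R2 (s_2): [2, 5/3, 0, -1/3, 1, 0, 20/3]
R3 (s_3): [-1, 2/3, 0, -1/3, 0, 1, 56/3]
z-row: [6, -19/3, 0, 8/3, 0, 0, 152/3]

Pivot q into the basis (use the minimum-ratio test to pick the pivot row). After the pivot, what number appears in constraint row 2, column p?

6/5

Ratio test on column q — row 1: (19/3)/(1/3) = 19; row 2: (20/3)/(5/3) = 4; row 3: (56/3)/(2/3) = 28. Minimum is 4 at row 2 (s_2 leaves); pivot element 5/3.
Divide row 2 by 5/3; eliminate column q from the other rows.
In the new row 2, the p entry is the old entry divided by the pivot: 2/(5/3) = 6/5.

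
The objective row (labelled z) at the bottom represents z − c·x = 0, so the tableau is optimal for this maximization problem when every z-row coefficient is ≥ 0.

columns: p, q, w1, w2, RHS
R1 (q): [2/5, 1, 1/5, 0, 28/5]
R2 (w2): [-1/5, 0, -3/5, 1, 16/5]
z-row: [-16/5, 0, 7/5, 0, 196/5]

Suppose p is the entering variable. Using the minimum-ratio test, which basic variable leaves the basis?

Column p entries and ratios — q: (28/5)/(2/5) = 14; w2: -1/5 ≤ 0, skip.
Smallest ratio is 14 in the row of q, so q leaves.

q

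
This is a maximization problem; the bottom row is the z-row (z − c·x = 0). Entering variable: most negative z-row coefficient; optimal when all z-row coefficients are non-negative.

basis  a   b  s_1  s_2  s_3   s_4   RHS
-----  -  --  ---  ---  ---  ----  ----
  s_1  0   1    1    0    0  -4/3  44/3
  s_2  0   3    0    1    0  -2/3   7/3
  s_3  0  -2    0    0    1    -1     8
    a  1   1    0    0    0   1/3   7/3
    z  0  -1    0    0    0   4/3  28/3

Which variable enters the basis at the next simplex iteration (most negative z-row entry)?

b

Negative z-row entries: b: -1.
The most negative is -1 in column b, so b enters.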